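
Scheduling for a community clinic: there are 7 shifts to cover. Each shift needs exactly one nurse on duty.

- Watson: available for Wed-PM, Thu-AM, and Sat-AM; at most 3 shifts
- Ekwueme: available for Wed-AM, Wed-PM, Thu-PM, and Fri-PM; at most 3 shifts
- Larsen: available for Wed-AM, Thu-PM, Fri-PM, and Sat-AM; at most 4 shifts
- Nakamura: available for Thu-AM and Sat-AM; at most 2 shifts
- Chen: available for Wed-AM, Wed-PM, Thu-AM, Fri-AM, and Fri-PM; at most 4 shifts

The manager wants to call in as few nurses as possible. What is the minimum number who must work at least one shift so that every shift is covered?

2

7 slots to fill and no one can take more than 4, so at least ⌈7/4⌉ = 2 nurses are needed.
Larsen and Chen alone can cover everything: Wed-AM→Larsen, Wed-PM→Chen, Thu-AM→Chen, Thu-PM→Larsen, Fri-AM→Chen, Fri-PM→Larsen, Sat-AM→Larsen.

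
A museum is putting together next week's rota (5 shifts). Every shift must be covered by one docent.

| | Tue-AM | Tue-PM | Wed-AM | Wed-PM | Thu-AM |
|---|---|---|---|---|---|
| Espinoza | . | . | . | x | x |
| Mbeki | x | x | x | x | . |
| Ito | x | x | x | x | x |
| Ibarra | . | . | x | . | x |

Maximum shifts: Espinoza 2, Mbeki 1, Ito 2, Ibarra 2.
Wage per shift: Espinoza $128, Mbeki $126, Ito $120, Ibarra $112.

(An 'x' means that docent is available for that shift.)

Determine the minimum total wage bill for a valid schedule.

$590

Picking the cheapest available docent for each shift independently would cost $584, but that ignores the shift limits.
An optimal schedule: Tue-AM→Ito, Tue-PM→Ito, Wed-AM→Ibarra, Wed-PM→Mbeki, Thu-AM→Ibarra.
Total: 120 + 120 + 112 + 126 + 112 = $590.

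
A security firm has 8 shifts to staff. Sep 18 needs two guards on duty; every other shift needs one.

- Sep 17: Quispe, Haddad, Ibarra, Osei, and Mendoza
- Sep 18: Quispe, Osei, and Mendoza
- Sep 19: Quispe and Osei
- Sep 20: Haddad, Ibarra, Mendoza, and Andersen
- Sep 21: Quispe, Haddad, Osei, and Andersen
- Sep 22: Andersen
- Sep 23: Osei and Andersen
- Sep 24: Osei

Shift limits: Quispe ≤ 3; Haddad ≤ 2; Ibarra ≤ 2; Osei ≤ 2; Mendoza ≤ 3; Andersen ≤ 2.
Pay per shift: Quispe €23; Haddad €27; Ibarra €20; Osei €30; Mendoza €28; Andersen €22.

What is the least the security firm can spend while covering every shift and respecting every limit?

Sep 22 can only be covered by Andersen, so that assignment is forced.
Sep 24 can only be covered by Osei, so that assignment is forced.
Picking the cheapest available guard for each shift independently would cost €210, but that ignores the shift limits.
An optimal schedule: Sep 17→Ibarra, Sep 18→Quispe+Mendoza, Sep 19→Quispe, Sep 20→Ibarra, Sep 21→Quispe, Sep 22→Andersen, Sep 23→Andersen, Sep 24→Osei.
Total: 20 + 23 + 28 + 23 + 20 + 23 + 22 + 22 + 30 = €211.

€211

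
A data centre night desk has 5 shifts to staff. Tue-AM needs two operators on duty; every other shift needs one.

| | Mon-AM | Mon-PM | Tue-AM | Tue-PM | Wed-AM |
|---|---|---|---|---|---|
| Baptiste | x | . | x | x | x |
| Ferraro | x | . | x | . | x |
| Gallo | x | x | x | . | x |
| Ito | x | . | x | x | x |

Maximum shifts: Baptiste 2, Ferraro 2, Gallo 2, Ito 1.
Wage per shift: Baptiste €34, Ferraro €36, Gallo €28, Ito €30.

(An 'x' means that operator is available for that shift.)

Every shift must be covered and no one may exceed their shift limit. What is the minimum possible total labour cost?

Mon-PM can only be covered by Gallo, so that assignment is forced.
Picking the cheapest available operator for each shift independently would cost €172, but that ignores the shift limits.
An optimal schedule: Mon-AM→Gallo, Mon-PM→Gallo, Tue-AM→Baptiste+Ferraro, Tue-PM→Ito, Wed-AM→Baptiste.
Total: 28 + 28 + 34 + 36 + 30 + 34 = €190.

€190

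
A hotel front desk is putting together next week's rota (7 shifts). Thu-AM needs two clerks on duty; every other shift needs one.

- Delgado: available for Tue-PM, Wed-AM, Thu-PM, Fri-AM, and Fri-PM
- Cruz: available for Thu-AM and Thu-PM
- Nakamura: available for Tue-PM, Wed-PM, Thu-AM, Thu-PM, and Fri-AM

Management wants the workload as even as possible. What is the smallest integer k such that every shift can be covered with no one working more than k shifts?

3

With 3 clerks and 8 worker-slots to fill, someone must work at least ⌈8/3⌉ = 3 shifts, so k ≥ 3.
k = 3 works: Tue-PM→Delgado, Wed-AM→Delgado, Wed-PM→Nakamura, Thu-AM→Cruz+Nakamura, Thu-PM→Cruz, Fri-AM→Nakamura, Fri-PM→Delgado.
Loads: Delgado 3, Cruz 2, Nakamura 3 — all ≤ 3.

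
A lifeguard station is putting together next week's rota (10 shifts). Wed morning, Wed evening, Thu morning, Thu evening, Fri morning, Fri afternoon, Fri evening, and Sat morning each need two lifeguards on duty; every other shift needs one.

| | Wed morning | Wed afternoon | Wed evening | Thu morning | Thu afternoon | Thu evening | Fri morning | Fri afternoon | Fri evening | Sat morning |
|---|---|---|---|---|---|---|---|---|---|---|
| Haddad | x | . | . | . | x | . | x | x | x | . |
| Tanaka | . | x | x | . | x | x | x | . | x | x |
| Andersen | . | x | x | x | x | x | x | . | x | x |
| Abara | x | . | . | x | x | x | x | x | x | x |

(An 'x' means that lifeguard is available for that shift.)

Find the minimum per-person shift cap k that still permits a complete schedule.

5

With 4 lifeguards and 18 worker-slots to fill, someone must work at least ⌈18/4⌉ = 5 shifts, so k ≥ 5.
k = 5 works: Wed morning→Haddad+Abara, Wed afternoon→Tanaka, Wed evening→Tanaka+Andersen, Thu morning→Andersen+Abara, Thu afternoon→Haddad, Thu evening→Tanaka+Andersen, Fri morning→Haddad+Tanaka, Fri afternoon→Haddad+Abara, Fri evening→Haddad+Andersen, Sat morning→Tanaka+Andersen.
Loads: Haddad 5, Tanaka 5, Andersen 5, Abara 3 — all ≤ 5.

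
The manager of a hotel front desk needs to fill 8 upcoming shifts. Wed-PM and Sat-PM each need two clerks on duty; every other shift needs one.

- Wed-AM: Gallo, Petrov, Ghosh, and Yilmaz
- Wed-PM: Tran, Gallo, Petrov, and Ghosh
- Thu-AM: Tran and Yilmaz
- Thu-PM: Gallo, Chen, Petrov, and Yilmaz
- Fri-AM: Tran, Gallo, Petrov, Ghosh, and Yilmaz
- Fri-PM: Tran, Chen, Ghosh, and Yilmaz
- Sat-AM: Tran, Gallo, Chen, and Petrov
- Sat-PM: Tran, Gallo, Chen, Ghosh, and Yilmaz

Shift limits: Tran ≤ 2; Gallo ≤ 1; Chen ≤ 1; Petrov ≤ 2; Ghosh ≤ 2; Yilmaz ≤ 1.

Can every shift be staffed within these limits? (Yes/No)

No

Total capacity is 2+1+1+2+2+1 = 9 but 10 worker-slots are needed — infeasible.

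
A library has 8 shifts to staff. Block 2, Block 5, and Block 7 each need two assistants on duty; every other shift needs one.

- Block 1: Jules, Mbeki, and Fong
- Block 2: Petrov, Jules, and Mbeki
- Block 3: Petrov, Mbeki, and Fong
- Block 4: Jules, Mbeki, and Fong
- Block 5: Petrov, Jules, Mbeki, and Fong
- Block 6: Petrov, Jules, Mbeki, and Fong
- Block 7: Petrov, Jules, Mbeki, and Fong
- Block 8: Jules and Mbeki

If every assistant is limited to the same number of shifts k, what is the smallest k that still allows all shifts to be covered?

With 4 assistants and 11 worker-slots to fill, someone must work at least ⌈11/4⌉ = 3 shifts, so k ≥ 3.
k = 3 works: Block 1→Jules, Block 2→Petrov+Jules, Block 3→Petrov, Block 4→Mbeki, Block 5→Mbeki+Fong, Block 6→Petrov, Block 7→Mbeki+Fong, Block 8→Jules.
Loads: Petrov 3, Jules 3, Mbeki 3, Fong 2 — all ≤ 3.

3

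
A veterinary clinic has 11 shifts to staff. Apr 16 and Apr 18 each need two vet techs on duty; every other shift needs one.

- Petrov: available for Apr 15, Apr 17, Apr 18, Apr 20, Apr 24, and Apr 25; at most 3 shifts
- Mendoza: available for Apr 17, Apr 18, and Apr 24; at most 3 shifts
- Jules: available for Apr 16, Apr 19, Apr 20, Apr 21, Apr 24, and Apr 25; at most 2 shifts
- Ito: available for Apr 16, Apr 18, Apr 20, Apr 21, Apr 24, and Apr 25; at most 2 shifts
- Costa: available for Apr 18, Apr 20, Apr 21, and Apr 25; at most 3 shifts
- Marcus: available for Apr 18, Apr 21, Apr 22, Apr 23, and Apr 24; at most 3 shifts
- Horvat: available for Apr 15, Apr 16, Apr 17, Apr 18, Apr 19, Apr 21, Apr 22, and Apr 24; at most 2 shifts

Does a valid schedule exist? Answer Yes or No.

Apr 23 can only be covered by Marcus, so that assignment is forced.
One valid schedule: Apr 15→Petrov, Apr 16→Jules+Ito, Apr 17→Petrov, Apr 18→Mendoza+Costa, Apr 19→Jules, Apr 20→Petrov, Apr 21→Costa, Apr 22→Marcus, Apr 23→Marcus, Apr 24→Mendoza, Apr 25→Ito.
Loads: Petrov 3/3, Mendoza 2/3, Jules 2/2, Ito 2/2, Costa 2/3, Marcus 2/3, Horvat 0/2 — all within limits.

Yes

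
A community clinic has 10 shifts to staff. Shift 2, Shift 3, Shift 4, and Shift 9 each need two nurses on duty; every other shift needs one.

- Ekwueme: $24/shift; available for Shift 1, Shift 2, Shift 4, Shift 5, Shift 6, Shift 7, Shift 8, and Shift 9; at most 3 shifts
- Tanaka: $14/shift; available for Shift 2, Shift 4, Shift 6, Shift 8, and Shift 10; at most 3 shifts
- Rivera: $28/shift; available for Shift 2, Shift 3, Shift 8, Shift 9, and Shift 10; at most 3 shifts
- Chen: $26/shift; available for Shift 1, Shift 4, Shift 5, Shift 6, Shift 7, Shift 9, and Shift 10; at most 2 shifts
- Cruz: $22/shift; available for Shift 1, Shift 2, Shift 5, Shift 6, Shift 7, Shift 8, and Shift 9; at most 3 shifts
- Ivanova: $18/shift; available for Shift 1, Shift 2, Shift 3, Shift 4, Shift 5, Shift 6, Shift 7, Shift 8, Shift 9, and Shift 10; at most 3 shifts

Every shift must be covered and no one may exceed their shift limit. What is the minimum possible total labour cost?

Shift 3 can only be covered by Rivera and Ivanova, so that assignment is forced.
Picking the cheapest available nurse for each shift independently would cost $246, but that ignores the shift limits.
An optimal schedule: Shift 1→Ivanova, Shift 2→Cruz+Ekwueme, Shift 3→Ivanova+Rivera, Shift 4→Ekwueme+Chen, Shift 5→Ivanova, Shift 6→Tanaka, Shift 7→Cruz, Shift 8→Tanaka, Shift 9→Cruz+Ekwueme, Shift 10→Tanaka.
Total: 18 + 22 + 24 + 18 + 28 + 24 + 26 + 18 + 14 + 22 + 14 + 22 + 24 + 14 = $288.

$288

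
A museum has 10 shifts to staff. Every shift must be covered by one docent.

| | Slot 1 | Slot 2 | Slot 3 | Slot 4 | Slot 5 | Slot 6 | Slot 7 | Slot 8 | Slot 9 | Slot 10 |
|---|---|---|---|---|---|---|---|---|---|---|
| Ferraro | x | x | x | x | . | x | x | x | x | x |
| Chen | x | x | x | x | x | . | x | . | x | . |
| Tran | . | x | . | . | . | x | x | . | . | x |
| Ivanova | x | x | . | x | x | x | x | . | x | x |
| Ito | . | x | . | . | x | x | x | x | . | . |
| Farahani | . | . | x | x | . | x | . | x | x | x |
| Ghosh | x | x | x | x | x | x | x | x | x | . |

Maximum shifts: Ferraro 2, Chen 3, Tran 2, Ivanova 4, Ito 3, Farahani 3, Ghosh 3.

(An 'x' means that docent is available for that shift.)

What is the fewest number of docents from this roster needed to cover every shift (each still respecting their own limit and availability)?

3

10 slots to fill and no one can take more than 4, so at least ⌈10/4⌉ = 3 docents are needed.
Chen, Ivanova, and Ito alone can cover everything: Slot 1→Chen, Slot 2→Ivanova, Slot 3→Chen, Slot 4→Chen, Slot 5→Ito, Slot 6→Ivanova, Slot 7→Ito, Slot 8→Ito, Slot 9→Ivanova, Slot 10→Ivanova.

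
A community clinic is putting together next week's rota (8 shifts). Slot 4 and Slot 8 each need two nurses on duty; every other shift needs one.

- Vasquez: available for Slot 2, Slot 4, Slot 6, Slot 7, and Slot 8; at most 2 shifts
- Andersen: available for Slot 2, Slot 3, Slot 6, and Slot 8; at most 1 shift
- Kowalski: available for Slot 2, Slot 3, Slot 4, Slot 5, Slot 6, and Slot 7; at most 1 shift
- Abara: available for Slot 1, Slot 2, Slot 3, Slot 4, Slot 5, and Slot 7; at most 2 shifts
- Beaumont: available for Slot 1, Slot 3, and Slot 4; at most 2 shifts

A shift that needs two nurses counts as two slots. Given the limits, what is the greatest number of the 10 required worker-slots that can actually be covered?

Total capacity across all nurses is 2+1+1+2+2 = 8, and 10 slots are needed, so at most 8 can be filled.
An assignment achieving 8: Slot 1→Abara, Slot 3→Beaumont, Slot 4→Beaumont, Slot 5→Kowalski, Slot 6→Vasquez, Slot 7→Abara, Slot 8→Vasquez+Andersen.
Loads: Vasquez 2/2, Andersen 1/1, Kowalski 1/1, Abara 2/2, Beaumont 2/2.

8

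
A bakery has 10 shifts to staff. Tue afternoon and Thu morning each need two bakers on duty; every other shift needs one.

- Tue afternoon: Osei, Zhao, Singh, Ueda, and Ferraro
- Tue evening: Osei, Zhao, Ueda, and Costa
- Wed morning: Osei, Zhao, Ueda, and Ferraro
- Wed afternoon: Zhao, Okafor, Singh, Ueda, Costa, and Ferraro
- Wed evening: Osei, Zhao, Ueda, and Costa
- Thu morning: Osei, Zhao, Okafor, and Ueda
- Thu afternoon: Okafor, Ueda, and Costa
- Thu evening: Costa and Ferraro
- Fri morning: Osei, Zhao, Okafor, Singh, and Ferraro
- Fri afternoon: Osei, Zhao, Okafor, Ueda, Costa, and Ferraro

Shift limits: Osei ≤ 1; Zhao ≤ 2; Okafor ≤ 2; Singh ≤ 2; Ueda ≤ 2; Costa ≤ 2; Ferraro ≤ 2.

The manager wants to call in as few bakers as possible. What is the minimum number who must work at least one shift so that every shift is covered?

12 slots to fill and no one can take more than 2, so at least ⌈12/2⌉ = 6 bakers are needed.
Zhao, Okafor, Singh, Ueda, Costa, and Ferraro alone can cover everything: Tue afternoon→Singh+Ferraro, Tue evening→Zhao, Wed morning→Zhao, Wed afternoon→Ferraro, Wed evening→Ueda, Thu morning→Okafor+Ueda, Thu afternoon→Okafor, Thu evening→Costa, Fri morning→Singh, Fri afternoon→Costa.

6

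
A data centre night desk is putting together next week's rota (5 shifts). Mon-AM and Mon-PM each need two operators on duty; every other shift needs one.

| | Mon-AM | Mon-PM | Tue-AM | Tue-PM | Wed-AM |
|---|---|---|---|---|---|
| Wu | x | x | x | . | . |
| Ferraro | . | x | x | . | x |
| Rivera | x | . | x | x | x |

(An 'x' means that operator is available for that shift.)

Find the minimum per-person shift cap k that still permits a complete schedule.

3

With 3 operators and 7 worker-slots to fill, someone must work at least ⌈7/3⌉ = 3 shifts, so k ≥ 3.
k = 3 works: Mon-AM→Wu+Rivera, Mon-PM→Wu+Ferraro, Tue-AM→Wu, Tue-PM→Rivera, Wed-AM→Ferraro.
Loads: Wu 3, Ferraro 2, Rivera 2 — all ≤ 3.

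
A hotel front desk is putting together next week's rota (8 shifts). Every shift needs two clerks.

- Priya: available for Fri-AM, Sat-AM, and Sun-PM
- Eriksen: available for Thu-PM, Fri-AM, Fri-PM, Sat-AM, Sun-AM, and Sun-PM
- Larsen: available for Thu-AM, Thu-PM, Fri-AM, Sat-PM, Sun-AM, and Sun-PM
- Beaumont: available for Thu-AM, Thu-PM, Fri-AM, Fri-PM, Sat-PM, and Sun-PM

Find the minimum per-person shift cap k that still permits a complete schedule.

With 4 clerks and 16 worker-slots to fill, someone must work at least ⌈16/4⌉ = 4 shifts, so k ≥ 4.
k = 4 is infeasible (exhaustive check).
k = 5 works: Thu-AM→Larsen+Beaumont, Thu-PM→Eriksen+Larsen, Fri-AM→Priya+Eriksen, Fri-PM→Eriksen+Beaumont, Sat-AM→Priya+Eriksen, Sat-PM→Larsen+Beaumont, Sun-AM→Eriksen+Larsen, Sun-PM→Priya+Larsen.
Loads: Priya 3, Eriksen 5, Larsen 5, Beaumont 3 — all ≤ 5.

5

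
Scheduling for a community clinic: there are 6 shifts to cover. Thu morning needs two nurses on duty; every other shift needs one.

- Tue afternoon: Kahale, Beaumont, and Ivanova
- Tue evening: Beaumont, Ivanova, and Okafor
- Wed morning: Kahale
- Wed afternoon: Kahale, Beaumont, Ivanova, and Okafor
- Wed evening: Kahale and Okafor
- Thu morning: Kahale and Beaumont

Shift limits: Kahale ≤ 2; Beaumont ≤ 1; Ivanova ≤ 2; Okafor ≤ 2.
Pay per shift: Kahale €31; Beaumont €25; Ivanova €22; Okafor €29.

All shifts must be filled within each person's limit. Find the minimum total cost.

€189

Wed morning can only be covered by Kahale, so that assignment is forced.
Thu morning can only be covered by Kahale and Beaumont, so that assignment is forced.
Picking the cheapest available nurse for each shift independently would cost €182, but that ignores the shift limits.
An optimal schedule: Tue afternoon→Ivanova, Tue evening→Ivanova, Wed morning→Kahale, Wed afternoon→Okafor, Wed evening→Okafor, Thu morning→Kahale+Beaumont.
Total: 22 + 22 + 31 + 29 + 29 + 31 + 25 = €189.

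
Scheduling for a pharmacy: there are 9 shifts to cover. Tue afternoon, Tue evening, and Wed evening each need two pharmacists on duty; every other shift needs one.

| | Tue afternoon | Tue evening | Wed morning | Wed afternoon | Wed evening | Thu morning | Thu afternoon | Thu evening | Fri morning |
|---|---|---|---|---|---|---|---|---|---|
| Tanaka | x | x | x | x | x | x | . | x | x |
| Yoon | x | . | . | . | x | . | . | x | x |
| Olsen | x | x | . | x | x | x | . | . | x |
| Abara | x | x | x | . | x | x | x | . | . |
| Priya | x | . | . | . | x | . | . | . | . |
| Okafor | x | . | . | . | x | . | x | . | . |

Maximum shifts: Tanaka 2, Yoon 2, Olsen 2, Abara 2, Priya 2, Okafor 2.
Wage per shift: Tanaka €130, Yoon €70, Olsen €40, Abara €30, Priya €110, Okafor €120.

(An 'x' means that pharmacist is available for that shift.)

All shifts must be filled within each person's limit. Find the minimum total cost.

Picking the cheapest available pharmacist for each shift independently would cost €450, but that ignores the shift limits.
An optimal schedule: Tue afternoon→Priya+Okafor, Tue evening→Olsen+Abara, Wed morning→Tanaka, Wed afternoon→Tanaka, Wed evening→Priya+Okafor, Thu morning→Olsen, Thu afternoon→Abara, Thu evening→Yoon, Fri morning→Yoon.
Total: 110 + 120 + 40 + 30 + 130 + 130 + 110 + 120 + 40 + 30 + 70 + 70 = €1000.

€1000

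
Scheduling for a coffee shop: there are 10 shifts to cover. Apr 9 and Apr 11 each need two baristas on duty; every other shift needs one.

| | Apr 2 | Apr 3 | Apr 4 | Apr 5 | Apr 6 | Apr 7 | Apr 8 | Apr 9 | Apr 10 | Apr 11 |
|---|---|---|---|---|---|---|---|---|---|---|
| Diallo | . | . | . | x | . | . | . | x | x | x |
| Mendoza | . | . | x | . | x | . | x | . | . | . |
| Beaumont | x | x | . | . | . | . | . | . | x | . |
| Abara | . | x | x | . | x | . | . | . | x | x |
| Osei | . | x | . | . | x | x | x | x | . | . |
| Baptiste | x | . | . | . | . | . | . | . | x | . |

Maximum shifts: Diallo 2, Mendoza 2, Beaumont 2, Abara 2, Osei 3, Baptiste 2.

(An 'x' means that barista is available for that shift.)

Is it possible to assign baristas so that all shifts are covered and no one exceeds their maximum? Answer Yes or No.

Total capacity is 13 and 12 slots are needed, so capacity alone doesn't rule it out.
Shifts {Apr 5, Apr 9, Apr 11} need 5 worker-slots in total, but the baristas available for any of those shifts (Diallo, Abara, and Osei) can supply at most 4 among them. So no valid schedule exists.

No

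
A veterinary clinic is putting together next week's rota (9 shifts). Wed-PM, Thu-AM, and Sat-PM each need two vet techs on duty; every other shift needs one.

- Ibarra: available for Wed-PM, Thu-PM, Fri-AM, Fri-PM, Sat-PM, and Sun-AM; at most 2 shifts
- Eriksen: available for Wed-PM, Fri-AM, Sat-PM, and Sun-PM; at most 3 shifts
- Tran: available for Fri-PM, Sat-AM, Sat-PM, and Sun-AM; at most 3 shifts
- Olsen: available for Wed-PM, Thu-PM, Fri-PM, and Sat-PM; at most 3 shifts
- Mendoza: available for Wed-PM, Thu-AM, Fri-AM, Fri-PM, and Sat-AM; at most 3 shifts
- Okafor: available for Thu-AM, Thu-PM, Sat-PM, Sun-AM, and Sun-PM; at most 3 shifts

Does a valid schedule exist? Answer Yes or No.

Thu-AM can only be covered by Mendoza and Okafor, so that assignment is forced.
One valid schedule: Wed-PM→Eriksen+Olsen, Thu-AM→Mendoza+Okafor, Thu-PM→Ibarra, Fri-AM→Ibarra, Fri-PM→Tran, Sat-AM→Tran, Sat-PM→Eriksen+Olsen, Sun-AM→Tran, Sun-PM→Eriksen.
Loads: Ibarra 2/2, Eriksen 3/3, Tran 3/3, Olsen 2/3, Mendoza 1/3, Okafor 1/3 — all within limits.

Yes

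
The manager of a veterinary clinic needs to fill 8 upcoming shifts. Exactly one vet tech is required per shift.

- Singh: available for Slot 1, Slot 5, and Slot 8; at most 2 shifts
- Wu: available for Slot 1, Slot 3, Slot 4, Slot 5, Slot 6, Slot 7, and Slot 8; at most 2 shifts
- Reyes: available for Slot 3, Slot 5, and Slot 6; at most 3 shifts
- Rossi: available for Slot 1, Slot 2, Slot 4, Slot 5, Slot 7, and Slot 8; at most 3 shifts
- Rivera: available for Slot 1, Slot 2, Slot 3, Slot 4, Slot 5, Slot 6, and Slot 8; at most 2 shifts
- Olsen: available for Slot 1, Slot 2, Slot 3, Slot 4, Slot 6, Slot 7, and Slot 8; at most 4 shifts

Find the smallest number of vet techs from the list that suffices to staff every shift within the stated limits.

8 slots to fill and no one can take more than 4, so at least ⌈8/4⌉ = 2 vet techs are needed.
Any 2 vet techs together have capacity at most 4+3 = 7 < 8 slots, so 2 can never suffice.
Singh, Wu, and Olsen alone can cover everything: Slot 1→Singh, Slot 2→Olsen, Slot 3→Wu, Slot 4→Wu, Slot 5→Singh, Slot 6→Olsen, Slot 7→Olsen, Slot 8→Olsen.

3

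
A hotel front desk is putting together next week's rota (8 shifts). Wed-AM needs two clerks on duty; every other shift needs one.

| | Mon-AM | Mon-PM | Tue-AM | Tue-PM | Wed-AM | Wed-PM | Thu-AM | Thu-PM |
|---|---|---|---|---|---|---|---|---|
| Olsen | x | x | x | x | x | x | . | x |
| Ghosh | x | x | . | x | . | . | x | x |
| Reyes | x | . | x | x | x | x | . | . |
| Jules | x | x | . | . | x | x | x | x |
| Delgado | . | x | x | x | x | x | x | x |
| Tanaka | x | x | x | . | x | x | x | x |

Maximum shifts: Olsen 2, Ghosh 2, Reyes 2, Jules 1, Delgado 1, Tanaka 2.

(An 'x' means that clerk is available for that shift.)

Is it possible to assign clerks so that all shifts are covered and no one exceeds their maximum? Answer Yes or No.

One valid schedule: Mon-AM→Ghosh, Mon-PM→Jules, Tue-AM→Olsen, Tue-PM→Olsen, Wed-AM→Reyes+Tanaka, Wed-PM→Reyes, Thu-AM→Ghosh, Thu-PM→Delgado.
Loads: Olsen 2/2, Ghosh 2/2, Reyes 2/2, Jules 1/1, Delgado 1/1, Tanaka 1/2 — all within limits.

Yes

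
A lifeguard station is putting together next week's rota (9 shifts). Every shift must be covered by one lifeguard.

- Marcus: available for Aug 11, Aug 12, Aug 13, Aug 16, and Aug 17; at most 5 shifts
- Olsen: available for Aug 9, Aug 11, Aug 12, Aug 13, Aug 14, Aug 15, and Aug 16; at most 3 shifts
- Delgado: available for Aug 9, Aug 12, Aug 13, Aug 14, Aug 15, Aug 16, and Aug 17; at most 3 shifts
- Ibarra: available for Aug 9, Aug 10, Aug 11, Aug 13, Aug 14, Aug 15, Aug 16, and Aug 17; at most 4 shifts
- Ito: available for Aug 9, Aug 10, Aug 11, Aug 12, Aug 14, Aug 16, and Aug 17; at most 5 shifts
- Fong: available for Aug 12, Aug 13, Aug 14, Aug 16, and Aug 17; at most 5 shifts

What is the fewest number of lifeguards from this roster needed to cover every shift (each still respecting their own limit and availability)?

9 slots to fill and no one can take more than 5, so at least ⌈9/5⌉ = 2 lifeguards are needed.
Marcus and Ibarra alone can cover everything: Aug 9→Ibarra, Aug 10→Ibarra, Aug 11→Marcus, Aug 12→Marcus, Aug 13→Marcus, Aug 14→Ibarra, Aug 15→Ibarra, Aug 16→Marcus, Aug 17→Marcus.

2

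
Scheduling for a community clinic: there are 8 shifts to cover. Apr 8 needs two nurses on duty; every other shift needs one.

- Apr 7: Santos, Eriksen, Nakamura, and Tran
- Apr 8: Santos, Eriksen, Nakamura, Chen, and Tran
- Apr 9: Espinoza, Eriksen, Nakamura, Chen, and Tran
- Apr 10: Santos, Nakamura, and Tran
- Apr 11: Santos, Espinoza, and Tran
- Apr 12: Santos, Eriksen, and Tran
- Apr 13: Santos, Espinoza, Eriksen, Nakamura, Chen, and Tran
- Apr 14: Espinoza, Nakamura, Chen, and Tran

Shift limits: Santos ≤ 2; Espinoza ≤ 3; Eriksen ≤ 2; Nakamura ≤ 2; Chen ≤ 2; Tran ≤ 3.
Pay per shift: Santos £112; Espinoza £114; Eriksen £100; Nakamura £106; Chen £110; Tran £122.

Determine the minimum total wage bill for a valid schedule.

Picking the cheapest available nurse for each shift independently would cost £930, but that ignores the shift limits.
An optimal schedule: Apr 7→Eriksen, Apr 8→Chen+Santos, Apr 9→Chen, Apr 10→Nakamura, Apr 11→Santos, Apr 12→Eriksen, Apr 13→Espinoza, Apr 14→Nakamura.
Total: 100 + 110 + 112 + 110 + 106 + 112 + 100 + 114 + 106 = £970.

£970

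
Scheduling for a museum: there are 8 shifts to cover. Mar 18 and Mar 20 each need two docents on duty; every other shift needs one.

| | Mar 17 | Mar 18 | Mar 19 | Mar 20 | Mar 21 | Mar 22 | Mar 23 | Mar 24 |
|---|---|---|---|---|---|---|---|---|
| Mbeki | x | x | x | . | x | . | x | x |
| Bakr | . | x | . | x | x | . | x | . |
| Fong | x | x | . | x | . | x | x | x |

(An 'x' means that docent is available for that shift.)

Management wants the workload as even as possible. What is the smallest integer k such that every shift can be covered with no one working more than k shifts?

4

With 3 docents and 10 worker-slots to fill, someone must work at least ⌈10/3⌉ = 4 shifts, so k ≥ 4.
k = 4 works: Mar 17→Mbeki, Mar 18→Bakr+Fong, Mar 19→Mbeki, Mar 20→Bakr+Fong, Mar 21→Mbeki, Mar 22→Fong, Mar 23→Bakr, Mar 24→Mbeki.
Loads: Mbeki 4, Bakr 3, Fong 3 — all ≤ 4.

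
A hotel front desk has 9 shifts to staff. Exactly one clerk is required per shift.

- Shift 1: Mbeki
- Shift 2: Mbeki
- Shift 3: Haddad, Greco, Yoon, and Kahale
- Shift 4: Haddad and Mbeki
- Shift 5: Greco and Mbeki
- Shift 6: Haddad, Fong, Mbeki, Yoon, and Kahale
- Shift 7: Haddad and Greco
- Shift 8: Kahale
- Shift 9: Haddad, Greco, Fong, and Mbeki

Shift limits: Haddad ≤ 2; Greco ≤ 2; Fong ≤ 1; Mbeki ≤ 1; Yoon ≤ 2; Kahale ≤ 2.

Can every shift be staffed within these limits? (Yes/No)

Total capacity is 10 and 9 slots are needed, so capacity alone doesn't rule it out.
Shifts {Shift 1, Shift 2} need 2 worker-slots in total, but the clerks available for any of those shifts (Mbeki) can supply at most 1 among them. So no valid schedule exists.

No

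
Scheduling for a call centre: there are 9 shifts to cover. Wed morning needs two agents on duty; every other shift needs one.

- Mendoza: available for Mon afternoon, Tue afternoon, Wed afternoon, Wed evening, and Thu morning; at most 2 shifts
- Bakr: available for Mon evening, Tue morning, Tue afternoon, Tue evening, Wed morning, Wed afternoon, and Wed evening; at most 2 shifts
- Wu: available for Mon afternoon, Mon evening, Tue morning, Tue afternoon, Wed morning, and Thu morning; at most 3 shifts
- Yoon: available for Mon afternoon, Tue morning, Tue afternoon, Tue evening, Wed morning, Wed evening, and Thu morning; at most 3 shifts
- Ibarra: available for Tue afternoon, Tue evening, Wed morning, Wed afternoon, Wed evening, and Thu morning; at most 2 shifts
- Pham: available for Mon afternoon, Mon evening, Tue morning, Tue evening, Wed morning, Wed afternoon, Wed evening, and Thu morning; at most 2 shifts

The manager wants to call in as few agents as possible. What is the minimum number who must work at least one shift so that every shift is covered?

4

10 slots to fill and no one can take more than 3, so at least ⌈10/3⌉ = 4 agents are needed.
Mendoza, Bakr, Wu, and Yoon alone can cover everything: Mon afternoon→Mendoza, Mon evening→Bakr, Tue morning→Wu, Tue afternoon→Yoon, Tue evening→Bakr, Wed morning→Wu+Yoon, Wed afternoon→Mendoza, Wed evening→Yoon, Thu morning→Wu.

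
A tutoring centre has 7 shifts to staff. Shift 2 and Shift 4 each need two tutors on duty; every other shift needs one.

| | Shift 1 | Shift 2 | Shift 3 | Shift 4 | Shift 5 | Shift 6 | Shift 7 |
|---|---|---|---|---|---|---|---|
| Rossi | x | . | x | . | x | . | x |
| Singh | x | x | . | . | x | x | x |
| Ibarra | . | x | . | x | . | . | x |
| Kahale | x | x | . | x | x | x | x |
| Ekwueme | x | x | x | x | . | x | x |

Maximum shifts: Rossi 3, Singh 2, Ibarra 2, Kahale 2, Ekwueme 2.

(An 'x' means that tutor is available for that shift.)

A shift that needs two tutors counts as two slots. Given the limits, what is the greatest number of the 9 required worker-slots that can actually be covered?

9

Total capacity across all tutors is 3+2+2+2+2 = 11, and 9 slots are needed, so at most 9 can be filled.
An assignment achieving 9: Shift 1→Rossi, Shift 2→Singh+Ibarra, Shift 3→Rossi, Shift 4→Ibarra+Kahale, Shift 5→Rossi, Shift 6→Singh, Shift 7→Kahale.
Loads: Rossi 3/3, Singh 2/2, Ibarra 2/2, Kahale 2/2, Ekwueme 0/2.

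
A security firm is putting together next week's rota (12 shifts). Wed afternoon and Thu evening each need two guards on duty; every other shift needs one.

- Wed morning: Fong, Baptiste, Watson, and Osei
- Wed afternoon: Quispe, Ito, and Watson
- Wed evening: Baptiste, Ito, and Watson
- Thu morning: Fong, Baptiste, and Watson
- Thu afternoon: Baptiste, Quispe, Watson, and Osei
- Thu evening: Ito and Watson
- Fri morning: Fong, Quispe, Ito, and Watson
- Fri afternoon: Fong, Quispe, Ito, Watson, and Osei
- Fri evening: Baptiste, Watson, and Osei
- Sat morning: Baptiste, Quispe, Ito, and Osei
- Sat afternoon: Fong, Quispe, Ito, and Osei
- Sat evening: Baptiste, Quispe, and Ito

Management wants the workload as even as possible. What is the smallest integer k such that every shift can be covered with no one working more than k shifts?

With 6 guards and 14 worker-slots to fill, someone must work at least ⌈14/6⌉ = 3 shifts, so k ≥ 3.
k = 3 works: Wed morning→Fong, Wed afternoon→Quispe+Ito, Wed evening→Baptiste, Thu morning→Fong, Thu afternoon→Quispe, Thu evening→Ito+Watson, Fri morning→Fong, Fri afternoon→Watson, Fri evening→Baptiste, Sat morning→Quispe, Sat afternoon→Ito, Sat evening→Baptiste.
Loads: Fong 3, Baptiste 3, Quispe 3, Ito 3, Watson 2, Osei 0 — all ≤ 3.

3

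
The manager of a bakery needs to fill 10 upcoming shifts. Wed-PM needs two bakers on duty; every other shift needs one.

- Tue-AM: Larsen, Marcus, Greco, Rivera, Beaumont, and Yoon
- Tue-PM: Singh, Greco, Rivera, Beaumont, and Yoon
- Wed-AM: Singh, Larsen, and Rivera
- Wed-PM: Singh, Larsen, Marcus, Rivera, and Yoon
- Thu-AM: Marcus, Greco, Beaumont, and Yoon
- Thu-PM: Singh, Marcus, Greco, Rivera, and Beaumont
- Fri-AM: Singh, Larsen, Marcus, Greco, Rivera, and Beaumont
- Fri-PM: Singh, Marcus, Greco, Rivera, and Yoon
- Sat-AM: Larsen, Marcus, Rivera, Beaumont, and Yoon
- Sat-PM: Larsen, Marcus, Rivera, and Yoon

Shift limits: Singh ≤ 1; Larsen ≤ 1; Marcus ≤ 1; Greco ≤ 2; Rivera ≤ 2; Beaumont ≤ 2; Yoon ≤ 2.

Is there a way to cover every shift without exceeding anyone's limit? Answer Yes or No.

One valid schedule: Tue-AM→Yoon, Tue-PM→Greco, Wed-AM→Singh, Wed-PM→Rivera+Yoon, Thu-AM→Marcus, Thu-PM→Greco, Fri-AM→Beaumont, Fri-PM→Rivera, Sat-AM→Beaumont, Sat-PM→Larsen.
Loads: Singh 1/1, Larsen 1/1, Marcus 1/1, Greco 2/2, Rivera 2/2, Beaumont 2/2, Yoon 2/2 — all within limits.

Yes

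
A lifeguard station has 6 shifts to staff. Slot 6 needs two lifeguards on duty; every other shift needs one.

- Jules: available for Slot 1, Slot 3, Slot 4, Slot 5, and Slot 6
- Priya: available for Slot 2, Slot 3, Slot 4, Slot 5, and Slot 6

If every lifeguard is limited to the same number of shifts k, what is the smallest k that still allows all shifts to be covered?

With 2 lifeguards and 7 worker-slots to fill, someone must work at least ⌈7/2⌉ = 4 shifts, so k ≥ 4.
k = 4 works: Slot 1→Jules, Slot 2→Priya, Slot 3→Jules, Slot 4→Jules, Slot 5→Priya, Slot 6→Jules+Priya.
Loads: Jules 4, Priya 3 — all ≤ 4.

4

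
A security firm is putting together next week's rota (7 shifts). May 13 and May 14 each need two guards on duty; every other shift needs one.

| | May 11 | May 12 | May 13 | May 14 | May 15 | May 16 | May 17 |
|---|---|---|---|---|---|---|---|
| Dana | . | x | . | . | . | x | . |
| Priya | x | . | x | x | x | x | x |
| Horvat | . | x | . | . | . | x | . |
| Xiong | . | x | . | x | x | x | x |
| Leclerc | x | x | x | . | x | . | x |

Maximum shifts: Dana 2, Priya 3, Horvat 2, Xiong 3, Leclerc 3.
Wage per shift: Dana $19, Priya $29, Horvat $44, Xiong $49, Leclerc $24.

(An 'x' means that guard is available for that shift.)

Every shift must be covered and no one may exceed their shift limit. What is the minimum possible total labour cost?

$246

May 13 can only be covered by Priya and Leclerc, so that assignment is forced.
May 14 can only be covered by Priya and Xiong, so that assignment is forced.
Picking the cheapest available guard for each shift independently would cost $241, but that ignores the shift limits.
An optimal schedule: May 11→Leclerc, May 12→Dana, May 13→Leclerc+Priya, May 14→Priya+Xiong, May 15→Leclerc, May 16→Dana, May 17→Priya.
Total: 24 + 19 + 24 + 29 + 29 + 49 + 24 + 19 + 29 = $246.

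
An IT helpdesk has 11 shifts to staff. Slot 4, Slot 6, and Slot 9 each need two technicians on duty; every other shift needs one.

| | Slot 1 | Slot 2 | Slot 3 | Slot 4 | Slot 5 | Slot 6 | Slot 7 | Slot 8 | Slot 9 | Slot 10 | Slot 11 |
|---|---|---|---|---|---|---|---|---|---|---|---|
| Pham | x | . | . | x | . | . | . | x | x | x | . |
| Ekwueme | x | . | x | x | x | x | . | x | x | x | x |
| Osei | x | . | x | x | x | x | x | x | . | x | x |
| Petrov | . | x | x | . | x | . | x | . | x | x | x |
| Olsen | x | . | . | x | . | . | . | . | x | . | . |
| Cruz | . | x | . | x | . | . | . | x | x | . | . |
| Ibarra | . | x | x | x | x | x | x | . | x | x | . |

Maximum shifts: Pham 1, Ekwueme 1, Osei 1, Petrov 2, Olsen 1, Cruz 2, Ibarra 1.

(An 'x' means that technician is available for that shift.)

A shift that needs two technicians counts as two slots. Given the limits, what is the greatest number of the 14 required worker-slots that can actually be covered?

Total capacity across all technicians is 1+1+1+2+1+2+1 = 9, and 14 slots are needed, so at most 9 can be filled.
An assignment achieving 9: Slot 1→Pham, Slot 2→Petrov, Slot 3→Ibarra, Slot 4→Olsen+Cruz, Slot 6→Ekwueme+Osei, Slot 7→Petrov, Slot 8→Cruz.
Loads: Pham 1/1, Ekwueme 1/1, Osei 1/1, Petrov 2/2, Olsen 1/1, Cruz 2/2, Ibarra 1/1.

9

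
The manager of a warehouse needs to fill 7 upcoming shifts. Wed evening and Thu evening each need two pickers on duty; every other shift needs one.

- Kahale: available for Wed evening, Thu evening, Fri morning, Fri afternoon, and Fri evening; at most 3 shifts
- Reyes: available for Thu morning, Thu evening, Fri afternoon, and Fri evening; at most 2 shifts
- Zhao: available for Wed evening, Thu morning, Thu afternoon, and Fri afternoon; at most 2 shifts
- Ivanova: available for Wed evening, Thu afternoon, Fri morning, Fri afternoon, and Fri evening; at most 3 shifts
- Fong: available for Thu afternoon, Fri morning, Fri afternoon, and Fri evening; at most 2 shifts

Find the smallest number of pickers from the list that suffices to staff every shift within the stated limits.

4

9 slots to fill and no one can take more than 3, so at least ⌈9/3⌉ = 3 pickers are needed.
Any 3 pickers together have capacity at most 3+3+2 = 8 < 9 slots, so 3 can never suffice.
Kahale, Reyes, Zhao, and Ivanova alone can cover everything: Wed evening→Kahale+Zhao, Thu morning→Reyes, Thu afternoon→Zhao, Thu evening→Kahale+Reyes, Fri morning→Kahale, Fri afternoon→Ivanova, Fri evening→Ivanova.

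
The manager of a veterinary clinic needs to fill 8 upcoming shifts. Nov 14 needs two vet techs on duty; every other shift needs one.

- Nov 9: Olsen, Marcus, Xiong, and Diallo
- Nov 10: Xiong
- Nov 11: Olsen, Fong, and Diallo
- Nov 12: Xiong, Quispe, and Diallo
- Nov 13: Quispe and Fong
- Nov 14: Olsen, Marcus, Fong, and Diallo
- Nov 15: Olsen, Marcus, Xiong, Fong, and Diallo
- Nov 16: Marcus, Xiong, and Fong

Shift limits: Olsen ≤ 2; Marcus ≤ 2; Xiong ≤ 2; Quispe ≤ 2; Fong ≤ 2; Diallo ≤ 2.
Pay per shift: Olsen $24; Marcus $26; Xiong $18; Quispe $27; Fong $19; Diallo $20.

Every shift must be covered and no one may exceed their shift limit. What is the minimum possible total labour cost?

$188

Nov 10 can only be covered by Xiong, so that assignment is forced.
Picking the cheapest available vet tech for each shift independently would cost $167, but that ignores the shift limits.
An optimal schedule: Nov 9→Diallo, Nov 10→Xiong, Nov 11→Fong, Nov 12→Xiong, Nov 13→Fong, Nov 14→Diallo+Olsen, Nov 15→Olsen, Nov 16→Marcus.
Total: 20 + 18 + 19 + 18 + 19 + 20 + 24 + 24 + 26 = $188.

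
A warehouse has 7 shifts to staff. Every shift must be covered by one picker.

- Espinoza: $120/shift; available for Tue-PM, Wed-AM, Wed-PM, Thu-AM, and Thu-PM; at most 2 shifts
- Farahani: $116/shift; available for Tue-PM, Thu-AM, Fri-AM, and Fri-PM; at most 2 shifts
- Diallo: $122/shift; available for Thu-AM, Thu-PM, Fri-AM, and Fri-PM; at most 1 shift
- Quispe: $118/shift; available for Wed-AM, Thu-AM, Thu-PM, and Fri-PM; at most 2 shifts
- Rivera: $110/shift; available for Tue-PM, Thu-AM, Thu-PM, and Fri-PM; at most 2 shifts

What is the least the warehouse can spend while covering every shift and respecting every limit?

$808

Wed-PM can only be covered by Espinoza, so that assignment is forced.
Picking the cheapest available picker for each shift independently would cost $794, but that ignores the shift limits.
An optimal schedule: Tue-PM→Rivera, Wed-AM→Quispe, Wed-PM→Espinoza, Thu-AM→Quispe, Thu-PM→Rivera, Fri-AM→Farahani, Fri-PM→Farahani.
Total: 110 + 118 + 120 + 118 + 110 + 116 + 116 = $808.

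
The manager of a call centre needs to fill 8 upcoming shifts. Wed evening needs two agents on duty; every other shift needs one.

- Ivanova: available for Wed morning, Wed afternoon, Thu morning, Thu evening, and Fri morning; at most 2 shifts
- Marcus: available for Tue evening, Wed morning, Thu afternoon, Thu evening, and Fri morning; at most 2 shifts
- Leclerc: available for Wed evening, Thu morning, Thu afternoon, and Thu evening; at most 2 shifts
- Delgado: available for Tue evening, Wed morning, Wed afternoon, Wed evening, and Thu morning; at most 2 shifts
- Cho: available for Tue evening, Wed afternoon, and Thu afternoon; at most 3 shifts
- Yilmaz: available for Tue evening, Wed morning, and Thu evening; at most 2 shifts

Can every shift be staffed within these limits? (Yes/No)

Wed evening can only be covered by Leclerc and Delgado, so that assignment is forced.
One valid schedule: Tue evening→Marcus, Wed morning→Delgado, Wed afternoon→Ivanova, Wed evening→Leclerc+Delgado, Thu morning→Leclerc, Thu afternoon→Marcus, Thu evening→Yilmaz, Fri morning→Ivanova.
Loads: Ivanova 2/2, Marcus 2/2, Leclerc 2/2, Delgado 2/2, Cho 0/3, Yilmaz 1/2 — all within limits.

Yes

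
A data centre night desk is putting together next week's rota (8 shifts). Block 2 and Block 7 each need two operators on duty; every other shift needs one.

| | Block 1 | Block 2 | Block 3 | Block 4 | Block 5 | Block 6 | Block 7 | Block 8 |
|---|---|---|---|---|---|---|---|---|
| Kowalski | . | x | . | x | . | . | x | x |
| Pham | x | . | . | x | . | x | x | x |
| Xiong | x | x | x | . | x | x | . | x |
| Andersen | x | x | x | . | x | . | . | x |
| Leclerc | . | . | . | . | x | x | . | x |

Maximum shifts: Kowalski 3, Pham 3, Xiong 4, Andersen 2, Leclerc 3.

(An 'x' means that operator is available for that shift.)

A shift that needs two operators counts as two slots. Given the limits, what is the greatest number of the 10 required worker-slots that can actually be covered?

10

Total capacity across all operators is 3+3+4+2+3 = 15, and 10 slots are needed, so at most 10 can be filled.
An assignment achieving 10: Block 1→Pham, Block 2→Kowalski+Xiong, Block 3→Xiong, Block 4→Kowalski, Block 5→Xiong, Block 6→Pham, Block 7→Kowalski+Pham, Block 8→Xiong.
Loads: Kowalski 3/3, Pham 3/3, Xiong 4/4, Andersen 0/2, Leclerc 0/3.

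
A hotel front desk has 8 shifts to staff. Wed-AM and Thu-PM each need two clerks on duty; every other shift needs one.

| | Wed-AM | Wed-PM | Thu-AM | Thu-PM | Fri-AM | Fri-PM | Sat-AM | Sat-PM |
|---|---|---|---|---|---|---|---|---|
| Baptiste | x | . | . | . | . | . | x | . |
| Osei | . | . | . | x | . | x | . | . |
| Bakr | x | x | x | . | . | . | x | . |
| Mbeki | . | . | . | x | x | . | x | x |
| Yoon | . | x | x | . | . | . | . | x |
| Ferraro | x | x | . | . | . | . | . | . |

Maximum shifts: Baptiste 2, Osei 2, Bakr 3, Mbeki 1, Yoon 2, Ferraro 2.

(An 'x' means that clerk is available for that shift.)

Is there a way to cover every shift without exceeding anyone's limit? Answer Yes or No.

Total capacity is 12 and 10 slots are needed, so capacity alone doesn't rule it out.
Shifts {Thu-PM, Fri-AM} need 3 worker-slots in total, but the clerks available for any of those shifts (Osei and Mbeki) can supply at most 2 among them. So no valid schedule exists.

No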